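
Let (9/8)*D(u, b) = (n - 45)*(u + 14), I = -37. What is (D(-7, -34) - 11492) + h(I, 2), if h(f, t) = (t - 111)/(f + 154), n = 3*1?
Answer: -1375249/117 ≈ -11754.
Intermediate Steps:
n = 3
h(f, t) = (-111 + t)/(154 + f)
D(u, b) = -1568/3 - 112*u/3 (D(u, b) = 8*((3 - 45)*(u + 14))/9 = 8*(-42*(14 + u))/9 = 8*(-588 - 42*u)/9 = -1568/3 - 112*u/3)
(D(-7, -34) - 11492) + h(I, 2) = ((-1568/3 - 112/3*(-7)) - 11492) + (-111 + 2)/(154 - 37) = ((-1568/3 + 784/3) - 11492) - 109/117 = (-784/3 - 11492) + (1/117)*(-109) = -35260/3 - 109/117 = -1375249/117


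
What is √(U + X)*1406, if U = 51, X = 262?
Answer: 1406*√313 ≈ 24875.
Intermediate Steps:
√(U + X)*1406 = √(51 + 262)*1406 = √313*1406 = 1406*√313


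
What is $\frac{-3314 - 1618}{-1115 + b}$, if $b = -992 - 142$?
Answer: $\frac{4932}{2249} \approx 2.193$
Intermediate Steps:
$b = -1134$
$\frac{-3314 - 1618}{-1115 + b} = \frac{-3314 - 1618}{-1115 - 1134} = - \frac{4932}{-2249} = \left(-4932\right) \left(- \frac{1}{2249}\right) = \frac{4932}{2249}$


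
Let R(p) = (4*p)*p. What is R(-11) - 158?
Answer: 326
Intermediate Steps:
R(p) = 4*p**2
R(-11) - 158 = 4*(-11)**2 - 158 = 4*121 - 158 = 484 - 158 = 326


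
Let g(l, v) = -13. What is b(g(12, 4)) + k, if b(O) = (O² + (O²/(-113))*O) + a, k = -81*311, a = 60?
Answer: -2818509/113 ≈ -24943.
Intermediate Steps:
k = -25191
b(O) = 60 + O² - O³/113 (b(O) = (O² + (O²/(-113))*O) + 60 = (O² + (O²*(-1/113))*O) + 60 = (O² + (-O²/113)*O) + 60 = (O² - O³/113) + 60 = 60 + O² - O³/113)
b(g(12, 4)) + k = (60 + (-13)² - 1/113*(-13)³) - 25191 = (60 + 169 - 1/113*(-2197)) - 25191 = (60 + 169 + 2197/113) - 25191 = 28074/113 - 25191 = -2818509/113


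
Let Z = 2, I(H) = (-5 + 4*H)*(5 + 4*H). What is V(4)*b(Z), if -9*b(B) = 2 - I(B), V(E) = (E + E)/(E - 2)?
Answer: 148/9 ≈ 16.444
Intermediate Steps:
V(E) = 2*E/(-2 + E) (V(E) = (2*E)/(-2 + E) = 2*E/(-2 + E))
b(B) = -3 + 16*B²/9 (b(B) = -(2 - (-25 + 16*B²))/9 = -(2 + (25 - 16*B²))/9 = -(27 - 16*B²)/9 = -3 + 16*B²/9)
V(4)*b(Z) = (2*4/(-2 + 4))*(-3 + (16/9)*2²) = (2*4/2)*(-3 + (16/9)*4) = (2*4*(½))*(-3 + 64/9) = 4*(37/9) = 148/9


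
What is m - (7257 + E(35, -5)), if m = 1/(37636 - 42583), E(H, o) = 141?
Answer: -36597907/4947 ≈ -7398.0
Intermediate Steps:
m = -1/4947 (m = 1/(-4947) = -1/4947 ≈ -0.00020214)
m - (7257 + E(35, -5)) = -1/4947 - (7257 + 141) = -1/4947 - 1*7398 = -1/4947 - 7398 = -36597907/4947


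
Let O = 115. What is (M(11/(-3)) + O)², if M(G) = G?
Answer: 111556/9 ≈ 12395.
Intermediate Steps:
(M(11/(-3)) + O)² = (11/(-3) + 115)² = (11*(-⅓) + 115)² = (-11/3 + 115)² = (334/3)² = 111556/9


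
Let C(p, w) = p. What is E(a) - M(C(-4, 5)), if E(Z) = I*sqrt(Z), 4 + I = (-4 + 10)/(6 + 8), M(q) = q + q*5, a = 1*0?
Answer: 24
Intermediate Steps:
a = 0
M(q) = 6*q (M(q) = q + 5*q = 6*q)
I = -25/7 (I = -4 + (-4 + 10)/(6 + 8) = -4 + 6/14 = -4 + 6*(1/14) = -4 + 3/7 = -25/7 ≈ -3.5714)
E(Z) = -25*sqrt(Z)/7
E(a) - M(C(-4, 5)) = -25*sqrt(0)/7 - 6*(-4) = -25/7*0 - 1*(-24) = 0 + 24 = 24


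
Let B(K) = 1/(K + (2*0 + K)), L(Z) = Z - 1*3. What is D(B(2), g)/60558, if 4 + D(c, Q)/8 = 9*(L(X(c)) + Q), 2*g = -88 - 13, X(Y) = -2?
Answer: -2014/30279 ≈ -0.066515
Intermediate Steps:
g = -101/2 (g = (-88 - 13)/2 = (½)*(-101) = -101/2 ≈ -50.500)
L(Z) = -3 + Z (L(Z) = Z - 3 = -3 + Z)
B(K) = 1/(2*K) (B(K) = 1/(K + (0 + K)) = 1/(K + K) = 1/(2*K))
D(c, Q) = -392 + 72*Q (D(c, Q) = -32 + 8*(9*((-3 - 2) + Q)) = -32 + 8*(9*(-5 + Q)) = -32 + 8*(-45 + 9*Q) = -32 + (-360 + 72*Q) = -392 + 72*Q)
D(B(2), g)/60558 = (-392 + 72*(-101/2))/60558 = (-392 - 3636)*(1/60558) = -4028*1/60558 = -2014/30279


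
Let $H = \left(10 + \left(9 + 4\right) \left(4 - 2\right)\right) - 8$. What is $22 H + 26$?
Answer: $642$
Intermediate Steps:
$H = 28$ ($H = \left(10 + 13 \cdot 2\right) - 8 = \left(10 + 26\right) - 8 = 36 - 8 = 28$)
$22 H + 26 = 22 \cdot 28 + 26 = 616 + 26 = 642$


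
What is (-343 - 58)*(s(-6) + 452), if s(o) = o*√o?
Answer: -181252 + 2406*I*√6 ≈ -1.8125e+5 + 5893.5*I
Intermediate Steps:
s(o) = o^(3/2)
(-343 - 58)*(s(-6) + 452) = (-343 - 58)*((-6)^(3/2) + 452) = -401*(-6*I*√6 + 452) = -401*(452 - 6*I*√6) = -181252 + 2406*I*√6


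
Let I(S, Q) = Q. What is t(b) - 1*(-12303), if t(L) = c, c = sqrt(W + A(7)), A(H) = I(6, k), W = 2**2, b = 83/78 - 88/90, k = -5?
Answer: 12303 + I ≈ 12303.0 + 1.0*I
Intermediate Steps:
b = 101/1170 (b = 83*(1/78) - 88*1/90 = 83/78 - 44/45 = 101/1170 ≈ 0.086325)
W = 4
A(H) = -5
c = I (c = sqrt(4 - 5) = sqrt(-1) = I ≈ 1.0*I)
t(L) = I
t(b) - 1*(-12303) = I - 1*(-12303) = I + 12303 = 12303 + I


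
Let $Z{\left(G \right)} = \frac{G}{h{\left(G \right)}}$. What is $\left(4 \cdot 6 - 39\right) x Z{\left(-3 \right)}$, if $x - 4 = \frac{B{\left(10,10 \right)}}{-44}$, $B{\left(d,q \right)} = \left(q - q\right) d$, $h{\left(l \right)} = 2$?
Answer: $90$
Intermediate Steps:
$B{\left(d,q \right)} = 0$ ($B{\left(d,q \right)} = 0 d = 0$)
$Z{\left(G \right)} = \frac{G}{2}$
$x = 4$ ($x = 4 + \frac{0}{-44} = 4 + 0 \left(- \frac{1}{44}\right) = 4 + 0 = 4$)
$\left(4 \cdot 6 - 39\right) x Z{\left(-3 \right)} = \left(4 \cdot 6 - 39\right) 4 \cdot \frac{1}{2} \left(-3\right) = \left(24 - 39\right) 4 \left(- \frac{3}{2}\right) = \left(-15\right) 4 \left(- \frac{3}{2}\right) = \left(-60\right) \left(- \frac{3}{2}\right) = 90$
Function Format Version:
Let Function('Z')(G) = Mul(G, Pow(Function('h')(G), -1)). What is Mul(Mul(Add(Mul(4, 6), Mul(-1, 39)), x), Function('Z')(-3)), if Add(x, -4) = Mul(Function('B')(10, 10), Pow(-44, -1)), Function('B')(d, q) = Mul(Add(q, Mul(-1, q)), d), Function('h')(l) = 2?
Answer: 90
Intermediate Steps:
Function('B')(d, q) = 0 (Function('B')(d, q) = Mul(0, d) = 0)
Function('Z')(G) = Mul(Rational(1, 2), G) (Function('Z')(G) = Mul(G, Pow(2, -1)) = Mul(G, Rational(1, 2)) = Mul(Rational(1, 2), G))
x = 4 (x = Add(4, Mul(0, Pow(-44, -1))) = Add(4, Mul(0, Rational(-1, 44))) = Add(4, 0) = 4)
Mul(Mul(Add(Mul(4, 6), Mul(-1, 39)), x), Function('Z')(-3)) = Mul(Mul(Add(Mul(4, 6), Mul(-1, 39)), 4), Mul(Rational(1, 2), -3)) = Mul(Mul(Add(24, -39), 4), Rational(-3, 2)) = Mul(Mul(-15, 4), Rational(-3, 2)) = Mul(-60, Rational(-3, 2)) = 90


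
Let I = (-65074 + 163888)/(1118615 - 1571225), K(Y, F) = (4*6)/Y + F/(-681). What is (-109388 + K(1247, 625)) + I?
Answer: -778606574732892/7117770005 ≈ -1.0939e+5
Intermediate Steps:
K(Y, F) = 24/Y - F/681 (K(Y, F) = 24/Y + F*(-1/681) = 24/Y - F/681)
I = -16469/75435 (I = 98814/(-452610) = 98814*(-1/452610) = -16469/75435 ≈ -0.21832)
(-109388 + K(1247, 625)) + I = (-109388 + (24/1247 - 1/681*625)) - 16469/75435 = (-109388 + (24*(1/1247) - 625/681)) - 16469/75435 = (-109388 + (24/1247 - 625/681)) - 16469/75435 = (-109388 - 763031/849207) - 16469/75435 = -92893818347/849207 - 16469/75435 = -778606574732892/7117770005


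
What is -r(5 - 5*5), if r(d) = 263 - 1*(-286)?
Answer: -549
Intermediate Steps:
r(d) = 549 (r(d) = 263 + 286 = 549)
-r(5 - 5*5) = -1*549 = -549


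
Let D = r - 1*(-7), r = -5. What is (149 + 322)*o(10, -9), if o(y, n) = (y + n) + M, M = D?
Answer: 1413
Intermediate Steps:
D = 2 (D = -5 - 1*(-7) = -5 + 7 = 2)
M = 2
o(y, n) = 2 + n + y (o(y, n) = (y + n) + 2 = (n + y) + 2 = 2 + n + y)
(149 + 322)*o(10, -9) = (149 + 322)*(2 - 9 + 10) = 471*3 = 1413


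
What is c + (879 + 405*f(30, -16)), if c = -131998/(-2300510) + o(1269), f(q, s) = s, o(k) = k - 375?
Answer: -174651106/37105 ≈ -4706.9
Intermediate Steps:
o(k) = -375 + k
c = 33173999/37105 (c = -131998/(-2300510) + (-375 + 1269) = -131998*(-1/2300510) + 894 = 2129/37105 + 894 = 33173999/37105 ≈ 894.06)
c + (879 + 405*f(30, -16)) = 33173999/37105 + (879 + 405*(-16)) = 33173999/37105 + (879 - 6480) = 33173999/37105 - 5601 = -174651106/37105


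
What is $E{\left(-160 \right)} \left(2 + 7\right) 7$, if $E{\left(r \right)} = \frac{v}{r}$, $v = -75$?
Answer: $\frac{945}{32} \approx 29.531$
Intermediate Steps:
$E{\left(r \right)} = - \frac{75}{r}$
$E{\left(-160 \right)} \left(2 + 7\right) 7 = - \frac{75}{-160} \left(2 + 7\right) 7 = \left(-75\right) \left(- \frac{1}{160}\right) 9 \cdot 7 = \frac{15}{32} \cdot 63 = \frac{945}{32}$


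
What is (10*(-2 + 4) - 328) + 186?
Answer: -122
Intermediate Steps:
(10*(-2 + 4) - 328) + 186 = (10*2 - 328) + 186 = (20 - 328) + 186 = -308 + 186 = -122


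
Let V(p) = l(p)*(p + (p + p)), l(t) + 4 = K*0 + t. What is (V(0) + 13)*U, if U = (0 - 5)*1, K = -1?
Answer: -65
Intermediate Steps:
l(t) = -4 + t (l(t) = -4 + (-1*0 + t) = -4 + (0 + t) = -4 + t)
V(p) = 3*p*(-4 + p) (V(p) = (-4 + p)*(p + (p + p)) = (-4 + p)*(p + 2*p) = (-4 + p)*(3*p) = 3*p*(-4 + p))
U = -5 (U = -5*1 = -5)
(V(0) + 13)*U = (3*0*(-4 + 0) + 13)*(-5) = (3*0*(-4) + 13)*(-5) = (0 + 13)*(-5) = 13*(-5) = -65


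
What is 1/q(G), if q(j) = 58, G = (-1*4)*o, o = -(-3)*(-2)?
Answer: 1/58 ≈ 0.017241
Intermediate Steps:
o = -6 (o = -1*6 = -6)
G = 24 (G = -1*4*(-6) = -4*(-6) = 24)
1/q(G) = 1/58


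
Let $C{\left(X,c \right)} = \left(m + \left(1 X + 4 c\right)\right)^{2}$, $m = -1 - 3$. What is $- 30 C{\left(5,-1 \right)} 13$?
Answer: $-3510$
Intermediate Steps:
$m = -4$
$C{\left(X,c \right)} = \left(-4 + X + 4 c\right)^{2}$ ($C{\left(X,c \right)} = \left(-4 + \left(1 X + 4 c\right)\right)^{2} = \left(-4 + \left(X + 4 c\right)\right)^{2} = \left(-4 + X + 4 c\right)^{2}$)
$- 30 C{\left(5,-1 \right)} 13 = - 30 \left(-4 + 5 + 4 \left(-1\right)\right)^{2} \cdot 13 = - 30 \left(-4 + 5 - 4\right)^{2} \cdot 13 = - 30 \left(-3\right)^{2} \cdot 13 = \left(-30\right) 9 \cdot 13 = \left(-270\right) 13 = -3510$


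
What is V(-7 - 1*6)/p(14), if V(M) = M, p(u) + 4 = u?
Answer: -13/10 ≈ -1.3000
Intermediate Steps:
p(u) = -4 + u
V(-7 - 1*6)/p(14) = (-7 - 1*6)/(-4 + 14) = (-7 - 6)/10 = -13*⅒ = -13/10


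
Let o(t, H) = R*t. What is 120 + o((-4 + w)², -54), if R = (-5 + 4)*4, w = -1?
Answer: 20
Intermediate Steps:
R = -4 (R = -1*4 = -4)
o(t, H) = -4*t
120 + o((-4 + w)², -54) = 120 - 4*(-4 - 1)² = 120 - 4*(-5)² = 120 - 4*25 = 120 - 100 = 20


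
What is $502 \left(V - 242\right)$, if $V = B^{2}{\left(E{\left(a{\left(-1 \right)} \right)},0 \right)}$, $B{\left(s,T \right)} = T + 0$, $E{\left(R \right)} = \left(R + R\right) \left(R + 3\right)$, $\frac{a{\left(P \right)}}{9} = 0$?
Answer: $-121484$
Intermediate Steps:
$a{\left(P \right)} = 0$ ($a{\left(P \right)} = 9 \cdot 0 = 0$)
$E{\left(R \right)} = 2 R \left(3 + R\right)$
$B{\left(s,T \right)} = T$
$V = 0$ ($V = 0^{2} = 0$)
$502 \left(V - 242\right) = 502 \left(0 - 242\right) = 502 \left(-242\right) = -121484$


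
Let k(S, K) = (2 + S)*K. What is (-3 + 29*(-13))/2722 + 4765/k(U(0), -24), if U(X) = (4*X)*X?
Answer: -6494285/65328 ≈ -99.410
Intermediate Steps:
U(X) = 4*X**2
k(S, K) = K*(2 + S)
(-3 + 29*(-13))/2722 + 4765/k(U(0), -24) = (-3 + 29*(-13))/2722 + 4765/((-24*(2 + 4*0**2))) = (-3 - 377)*(1/2722) + 4765/((-24*(2 + 4*0))) = -380*1/2722 + 4765/((-24*(2 + 0))) = -190/1361 + 4765/((-24*2)) = -190/1361 + 4765/(-48) = -190/1361 + 4765*(-1/48) = -190/1361 - 4765/48 = -6494285/65328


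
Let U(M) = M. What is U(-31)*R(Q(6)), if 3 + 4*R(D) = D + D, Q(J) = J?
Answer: -279/4 ≈ -69.750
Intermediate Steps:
R(D) = -3/4 + D/2 (R(D) = -3/4 + (D + D)/4 = -3/4 + (2*D)/4 = -3/4 + D/2)
U(-31)*R(Q(6)) = -31*(-3/4 + (1/2)*6) = -31*(-3/4 + 3) = -31*9/4 = -279/4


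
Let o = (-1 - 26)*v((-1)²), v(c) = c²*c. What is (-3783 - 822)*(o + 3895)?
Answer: -17812140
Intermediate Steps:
v(c) = c³
o = -27 (o = (-1 - 26)*((-1)²)³ = -27*1³ = -27*1 = -27)
(-3783 - 822)*(o + 3895) = (-3783 - 822)*(-27 + 3895) = -4605*3868 = -17812140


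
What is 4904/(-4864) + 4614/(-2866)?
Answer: -2281085/871264 ≈ -2.6181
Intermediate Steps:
4904/(-4864) + 4614/(-2866) = 4904*(-1/4864) + 4614*(-1/2866) = -613/608 - 2307/1433 = -2281085/871264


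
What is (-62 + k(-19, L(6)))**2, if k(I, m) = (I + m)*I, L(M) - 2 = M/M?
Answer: 58564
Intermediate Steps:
L(M) = 3 (L(M) = 2 + M/M = 2 + 1 = 3)
k(I, m) = I*(I + m)
(-62 + k(-19, L(6)))**2 = (-62 - 19*(-19 + 3))**2 = (-62 - 19*(-16))**2 = (-62 + 304)**2 = 242**2 = 58564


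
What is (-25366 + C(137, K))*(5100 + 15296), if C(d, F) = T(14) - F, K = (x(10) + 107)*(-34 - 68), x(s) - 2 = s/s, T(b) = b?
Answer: -288236272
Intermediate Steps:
x(s) = 3 (x(s) = 2 + s/s = 2 + 1 = 3)
K = -11220 (K = (3 + 107)*(-34 - 68) = 110*(-102) = -11220)
C(d, F) = 14 - F
(-25366 + C(137, K))*(5100 + 15296) = (-25366 + (14 - 1*(-11220)))*(5100 + 15296) = (-25366 + (14 + 11220))*20396 = (-25366 + 11234)*20396 = -14132*20396 = -288236272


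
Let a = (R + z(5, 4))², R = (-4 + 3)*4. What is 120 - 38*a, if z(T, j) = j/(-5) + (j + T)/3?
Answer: -78/25 ≈ -3.1200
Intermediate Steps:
R = -4 (R = -1*4 = -4)
z(T, j) = T/3 + 2*j/15 (z(T, j) = j*(-⅕) + (T + j)*(⅓) = -j/5 + (T/3 + j/3) = T/3 + 2*j/15)
a = 81/25 (a = (-4 + ((⅓)*5 + (2/15)*4))² = (-4 + (5/3 + 8/15))² = (-4 + 11/5)² = (-9/5)² = 81/25 ≈ 3.2400)
120 - 38*a = 120 - 38*81/25 = 120 - 3078/25 = -78/25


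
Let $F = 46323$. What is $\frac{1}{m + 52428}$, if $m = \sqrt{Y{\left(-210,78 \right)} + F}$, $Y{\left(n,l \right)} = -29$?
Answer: $\frac{26214}{1374324445} - \frac{\sqrt{46294}}{2748648890} \approx 1.8996 \cdot 10^{-5}$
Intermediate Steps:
$m = \sqrt{46294}$ ($m = \sqrt{-29 + 46323} = \sqrt{46294} \approx 215.16$)
$\frac{1}{m + 52428} = \frac{1}{\sqrt{46294} + 52428} = \frac{1}{52428 + \sqrt{46294}}$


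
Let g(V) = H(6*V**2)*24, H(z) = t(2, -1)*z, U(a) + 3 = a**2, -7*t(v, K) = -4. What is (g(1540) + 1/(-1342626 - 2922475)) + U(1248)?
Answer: 838972241101400/4265101 ≈ 1.9671e+8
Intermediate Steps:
t(v, K) = 4/7 (t(v, K) = -1/7*(-4) = 4/7)
U(a) = -3 + a**2
H(z) = 4*z/7
g(V) = 576*V**2/7 (g(V) = (4*(6*V**2)/7)*24 = (24*V**2/7)*24 = 576*V**2/7)
(g(1540) + 1/(-1342626 - 2922475)) + U(1248) = ((576/7)*1540**2 + 1/(-1342626 - 2922475)) + (-3 + 1248**2) = ((576/7)*2371600 + 1/(-4265101)) + (-3 + 1557504) = (195148800 - 1/4265101) + 1557501 = 832329342028799/4265101 + 1557501 = 838972241101400/4265101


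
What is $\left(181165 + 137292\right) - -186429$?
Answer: $504886$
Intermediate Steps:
$\left(181165 + 137292\right) - -186429 = 318457 + 186429 = 504886$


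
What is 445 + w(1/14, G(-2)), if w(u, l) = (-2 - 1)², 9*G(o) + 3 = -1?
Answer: 454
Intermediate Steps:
G(o) = -4/9 (G(o) = -⅓ + (⅑)*(-1) = -⅓ - ⅑ = -4/9)
w(u, l) = 9 (w(u, l) = (-3)² = 9)
445 + w(1/14, G(-2)) = 445 + 9 = 454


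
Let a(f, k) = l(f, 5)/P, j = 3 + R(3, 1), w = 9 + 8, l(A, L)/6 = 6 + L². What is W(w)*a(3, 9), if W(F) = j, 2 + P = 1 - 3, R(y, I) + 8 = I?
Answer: 186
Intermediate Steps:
R(y, I) = -8 + I
l(A, L) = 36 + 6*L² (l(A, L) = 6*(6 + L²) = 36 + 6*L²)
w = 17
P = -4 (P = -2 + (1 - 3) = -2 - 2 = -4)
j = -4 (j = 3 + (-8 + 1) = 3 - 7 = -4)
a(f, k) = -93/2 (a(f, k) = (36 + 6*5²)/(-4) = (36 + 6*25)*(-¼) = (36 + 150)*(-¼) = 186*(-¼) = -93/2)
W(F) = -4
W(w)*a(3, 9) = -4*(-93/2) = 186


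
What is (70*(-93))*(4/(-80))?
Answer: 651/2 ≈ 325.50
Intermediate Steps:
(70*(-93))*(4/(-80)) = -26040*(-1)/80 = -6510*(-1/20) = 651/2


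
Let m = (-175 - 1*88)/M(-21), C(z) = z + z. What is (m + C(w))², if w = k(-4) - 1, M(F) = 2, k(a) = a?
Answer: 80089/4 ≈ 20022.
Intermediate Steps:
w = -5 (w = -4 - 1 = -5)
C(z) = 2*z
m = -263/2 (m = (-175 - 1*88)/2 = (-175 - 88)*(½) = -263*½ = -263/2 ≈ -131.50)
(m + C(w))² = (-263/2 + 2*(-5))² = (-263/2 - 10)² = (-283/2)² = 80089/4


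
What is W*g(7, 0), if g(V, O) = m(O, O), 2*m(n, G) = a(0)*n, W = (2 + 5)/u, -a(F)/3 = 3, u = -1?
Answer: 0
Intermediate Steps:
a(F) = -9 (a(F) = -3*3 = -9)
W = -7 (W = (2 + 5)/(-1) = -1*7 = -7)
m(n, G) = -9*n/2 (m(n, G) = (-9*n)/2 = -9*n/2)
g(V, O) = -9*O/2
W*g(7, 0) = -(-63)*0/2 = -7*0 = 0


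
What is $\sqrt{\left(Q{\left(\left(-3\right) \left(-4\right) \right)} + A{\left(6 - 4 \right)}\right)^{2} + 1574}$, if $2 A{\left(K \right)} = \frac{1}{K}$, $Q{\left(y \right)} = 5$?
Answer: $\frac{25 \sqrt{41}}{4} \approx 40.02$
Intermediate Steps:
$A{\left(K \right)} = \frac{1}{2 K}$
$\sqrt{\left(Q{\left(\left(-3\right) \left(-4\right) \right)} + A{\left(6 - 4 \right)}\right)^{2} + 1574} = \sqrt{\left(5 + \frac{1}{2 \left(6 - 4\right)}\right)^{2} + 1574} = \sqrt{\left(5 + \frac{1}{2 \cdot 2}\right)^{2} + 1574} = \sqrt{\left(5 + \frac{1}{2} \cdot \frac{1}{2}\right)^{2} + 1574} = \sqrt{\left(5 + \frac{1}{4}\right)^{2} + 1574} = \sqrt{\left(\frac{21}{4}\right)^{2} + 1574} = \sqrt{\frac{441}{16} + 1574} = \sqrt{\frac{25625}{16}} = \frac{25 \sqrt{41}}{4}$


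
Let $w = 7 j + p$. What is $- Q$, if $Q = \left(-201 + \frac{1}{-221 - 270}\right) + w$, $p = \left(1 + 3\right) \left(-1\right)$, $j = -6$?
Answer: $\frac{121278}{491} \approx 247.0$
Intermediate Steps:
$p = -4$ ($p = 4 \left(-1\right) = -4$)
$w = -46$ ($w = 7 \left(-6\right) - 4 = -42 - 4 = -46$)
$Q = - \frac{121278}{491}$ ($Q = \left(-201 + \frac{1}{-221 - 270}\right) - 46 = \left(-201 + \frac{1}{-491}\right) - 46 = \left(-201 - \frac{1}{491}\right) - 46 = - \frac{98692}{491} - 46 = - \frac{121278}{491} \approx -247.0$)
$- Q = \left(-1\right) \left(- \frac{121278}{491}\right) = \frac{121278}{491}$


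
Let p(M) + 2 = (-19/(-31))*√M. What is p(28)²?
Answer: 13952/961 - 152*√7/31 ≈ 1.5455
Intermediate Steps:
p(M) = -2 + 19*√M/31 (p(M) = -2 + (-19/(-31))*√M = -2 + (-19*(-1/31))*√M = -2 + 19*√M/31)
p(28)² = (-2 + 19*√28/31)² = (-2 + 19*(2*√7)/31)² = (-2 + 38*√7/31)²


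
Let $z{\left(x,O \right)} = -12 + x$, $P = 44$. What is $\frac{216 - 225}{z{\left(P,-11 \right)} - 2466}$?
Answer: $\frac{9}{2434} \approx 0.0036976$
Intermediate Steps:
$\frac{216 - 225}{z{\left(P,-11 \right)} - 2466} = \frac{216 - 225}{\left(-12 + 44\right) - 2466} = \frac{1}{32 - 2466} \left(-9\right) = \frac{1}{-2434} \left(-9\right) = \left(- \frac{1}{2434}\right) \left(-9\right) = \frac{9}{2434}$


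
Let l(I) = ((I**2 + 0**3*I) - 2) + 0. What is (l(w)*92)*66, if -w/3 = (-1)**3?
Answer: 42504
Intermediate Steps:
w = 3 (w = -3*(-1)**3 = -3*(-1) = 3)
l(I) = -2 + I**2 (l(I) = ((I**2 + 0*I) - 2) + 0 = ((I**2 + 0) - 2) + 0 = (I**2 - 2) + 0 = (-2 + I**2) + 0 = -2 + I**2)
(l(w)*92)*66 = ((-2 + 3**2)*92)*66 = ((-2 + 9)*92)*66 = (7*92)*66 = 644*66 = 42504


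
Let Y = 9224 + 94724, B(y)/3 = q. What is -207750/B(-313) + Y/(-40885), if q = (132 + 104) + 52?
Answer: -110047049/452880 ≈ -242.99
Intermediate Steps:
q = 288 (q = 236 + 52 = 288)
B(y) = 864 (B(y) = 3*288 = 864)
Y = 103948
-207750/B(-313) + Y/(-40885) = -207750/864 + 103948/(-40885) = -207750*1/864 + 103948*(-1/40885) = -34625/144 - 7996/3145 = -110047049/452880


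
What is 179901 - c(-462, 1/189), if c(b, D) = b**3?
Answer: 98791029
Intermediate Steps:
179901 - c(-462, 1/189) = 179901 - 1*(-462)**3 = 179901 - 1*(-98611128) = 179901 + 98611128 = 98791029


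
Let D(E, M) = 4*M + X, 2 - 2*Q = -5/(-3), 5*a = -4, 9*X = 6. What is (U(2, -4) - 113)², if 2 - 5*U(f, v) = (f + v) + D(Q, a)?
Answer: 70174129/5625 ≈ 12475.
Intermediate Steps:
X = ⅔ (X = (⅑)*6 = ⅔ ≈ 0.66667)
a = -⅘ (a = (⅕)*(-4) = -⅘ ≈ -0.80000)
Q = ⅙ (Q = 1 - (-5)/(2*(-3)) = 1 - (-5)*(-1)/(2*3) = 1 - ½*5/3 = 1 - ⅚ = ⅙ ≈ 0.16667)
D(E, M) = ⅔ + 4*M (D(E, M) = 4*M + ⅔ = ⅔ + 4*M)
U(f, v) = 68/75 - f/5 - v/5 (U(f, v) = ⅖ - ((f + v) + (⅔ + 4*(-⅘)))/5 = ⅖ - ((f + v) + (⅔ - 16/5))/5 = ⅖ - ((f + v) - 38/15)/5 = ⅖ - (-38/15 + f + v)/5 = ⅖ + (38/75 - f/5 - v/5) = 68/75 - f/5 - v/5)
(U(2, -4) - 113)² = ((68/75 - ⅕*2 - ⅕*(-4)) - 113)² = ((68/75 - ⅖ + ⅘) - 113)² = (98/75 - 113)² = (-8377/75)² = 70174129/5625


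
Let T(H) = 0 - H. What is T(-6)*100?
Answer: 600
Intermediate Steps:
T(H) = -H
T(-6)*100 = -1*(-6)*100 = 6*100 = 600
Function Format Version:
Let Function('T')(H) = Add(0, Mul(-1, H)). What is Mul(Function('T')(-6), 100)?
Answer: 600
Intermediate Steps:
Function('T')(H) = Mul(-1, H)
Mul(Function('T')(-6), 100) = Mul(Mul(-1, -6), 100) = Mul(6, 100) = 600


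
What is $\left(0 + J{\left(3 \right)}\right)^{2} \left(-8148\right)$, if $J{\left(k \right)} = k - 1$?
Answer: $-32592$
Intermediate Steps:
$J{\left(k \right)} = -1 + k$ ($J{\left(k \right)} = k - 1 = -1 + k$)
$\left(0 + J{\left(3 \right)}\right)^{2} \left(-8148\right) = \left(0 + \left(-1 + 3\right)\right)^{2} \left(-8148\right) = \left(0 + 2\right)^{2} \left(-8148\right) = 2^{2} \left(-8148\right) = 4 \left(-8148\right) = -32592$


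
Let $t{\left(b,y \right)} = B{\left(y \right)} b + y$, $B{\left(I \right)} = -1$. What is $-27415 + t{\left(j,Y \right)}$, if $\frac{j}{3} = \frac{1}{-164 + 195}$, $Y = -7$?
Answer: $- \frac{850085}{31} \approx -27422.0$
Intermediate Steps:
$j = \frac{3}{31}$ ($j = \frac{3}{-164 + 195} = \frac{3}{31} \approx 0.096774$)
$t{\left(b,y \right)} = y - b$ ($t{\left(b,y \right)} = - b + y = y - b$)
$-27415 + t{\left(j,Y \right)} = -27415 - \frac{220}{31} = - \frac{850085}{31}$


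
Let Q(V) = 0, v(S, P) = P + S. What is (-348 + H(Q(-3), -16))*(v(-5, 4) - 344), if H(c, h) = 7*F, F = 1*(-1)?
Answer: 122475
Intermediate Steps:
F = -1
H(c, h) = -7 (H(c, h) = 7*(-1) = -7)
(-348 + H(Q(-3), -16))*(v(-5, 4) - 344) = (-348 - 7)*((4 - 5) - 344) = -355*(-1 - 344) = -355*(-345) = 122475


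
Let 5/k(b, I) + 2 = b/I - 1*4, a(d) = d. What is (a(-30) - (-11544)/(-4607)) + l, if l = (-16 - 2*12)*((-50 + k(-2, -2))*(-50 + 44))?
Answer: -56539434/4607 ≈ -12273.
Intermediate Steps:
k(b, I) = 5/(-6 + b/I) (k(b, I) = 5/(-2 + (b/I - 1*4)) = 5/(-2 + (b/I - 4)) = 5/(-2 + (-4 + b/I)) = 5/(-6 + b/I))
l = -12240 (l = (-16 - 2*12)*((-50 + 5*(-2)/(-2 - 6*(-2)))*(-50 + 44)) = (-16 - 24)*((-50 + 5*(-2)/(-2 + 12))*(-6)) = -40*(-50 + 5*(-2)/10)*(-6) = -40*(-50 + 5*(-2)*(1/10))*(-6) = -40*(-50 - 1)*(-6) = -(-2040)*(-6) = -40*306 = -12240)
(a(-30) - (-11544)/(-4607)) + l = (-30 - (-11544)/(-4607)) - 12240 = (-30 - (-11544)*(-1)/4607) - 12240 = (-30 - 1*11544/4607) - 12240 = (-30 - 11544/4607) - 12240 = -149754/4607 - 12240 = -56539434/4607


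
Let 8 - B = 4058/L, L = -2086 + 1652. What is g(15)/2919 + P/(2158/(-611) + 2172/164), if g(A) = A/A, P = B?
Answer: 605195960/338700327 ≈ 1.7868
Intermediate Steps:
L = -434
B = 3765/217 (B = 8 - 4058/(-434) = 8 - 4058*(-1)/434 = 8 - 1*(-2029/217) = 8 + 2029/217 = 3765/217 ≈ 17.350)
P = 3765/217 ≈ 17.350
g(A) = 1
g(15)/2919 + P/(2158/(-611) + 2172/164) = 1/2919 + 3765/(217*(2158/(-611) + 2172/164)) = 1*(1/2919) + 3765/(217*(2158*(-1/611) + 2172*(1/164))) = 1/2919 + 3765/(217*(-166/47 + 543/41)) = 1/2919 + 3765/(217*(18715/1927)) = 1/2919 + (3765/217)*(1927/18715) = 1/2919 + 1451031/812231 = 605195960/338700327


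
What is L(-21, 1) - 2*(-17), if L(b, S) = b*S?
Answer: 13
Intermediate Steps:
L(b, S) = S*b
L(-21, 1) - 2*(-17) = 1*(-21) - 2*(-17) = -21 + 34 = 13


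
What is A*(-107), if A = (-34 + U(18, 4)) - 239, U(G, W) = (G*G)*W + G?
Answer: -111387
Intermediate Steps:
U(G, W) = G + W*G² (U(G, W) = G²*W + G = W*G² + G = G + W*G²)
A = 1041 (A = (-34 + 18*(1 + 18*4)) - 239 = (-34 + 18*(1 + 72)) - 239 = (-34 + 18*73) - 239 = (-34 + 1314) - 239 = 1280 - 239 = 1041)
A*(-107) = 1041*(-107) = -111387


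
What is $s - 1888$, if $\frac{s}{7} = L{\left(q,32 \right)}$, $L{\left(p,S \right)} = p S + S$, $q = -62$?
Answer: $-15552$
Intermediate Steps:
$L{\left(p,S \right)} = S + S p$ ($L{\left(p,S \right)} = S p + S = S + S p$)
$s = -13664$ ($s = 7 \cdot 32 \left(1 - 62\right) = 7 \cdot 32 \left(-61\right) = 7 \left(-1952\right) = -13664$)
$s - 1888 = -13664 - 1888 = -15552$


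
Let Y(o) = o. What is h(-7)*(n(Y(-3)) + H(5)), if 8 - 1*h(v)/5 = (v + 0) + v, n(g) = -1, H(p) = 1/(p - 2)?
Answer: -220/3 ≈ -73.333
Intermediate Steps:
H(p) = 1/(-2 + p)
h(v) = 40 - 10*v (h(v) = 40 - 5*((v + 0) + v) = 40 - 5*(v + v) = 40 - 10*v)
h(-7)*(n(Y(-3)) + H(5)) = (40 - 10*(-7))*(-1 + 1/(-2 + 5)) = (40 + 70)*(-1 + 1/3) = 110*(-1 + ⅓) = 110*(-⅔) = -220/3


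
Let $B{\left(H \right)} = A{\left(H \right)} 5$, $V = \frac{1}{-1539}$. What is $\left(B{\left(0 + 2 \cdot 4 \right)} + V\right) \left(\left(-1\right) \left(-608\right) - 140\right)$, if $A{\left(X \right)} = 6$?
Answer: $\frac{2400788}{171} \approx 14040.0$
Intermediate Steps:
$V = - \frac{1}{1539} \approx -0.00064977$
$B{\left(H \right)} = 30$ ($B{\left(H \right)} = 6 \cdot 5 = 30$)
$\left(B{\left(0 + 2 \cdot 4 \right)} + V\right) \left(\left(-1\right) \left(-608\right) - 140\right) = \left(30 - \frac{1}{1539}\right) \left(\left(-1\right) \left(-608\right) - 140\right) = \frac{46169 \left(608 - 140\right)}{1539} = \frac{46169}{1539} \cdot 468 = \frac{2400788}{171}$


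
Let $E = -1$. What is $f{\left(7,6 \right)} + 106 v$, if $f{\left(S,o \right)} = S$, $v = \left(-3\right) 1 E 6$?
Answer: $1915$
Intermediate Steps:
$v = 18$ ($v = \left(-3\right) 1 \left(-1\right) 6 = \left(-3\right) \left(-1\right) 6 = 3 \cdot 6 = 18$)
$f{\left(7,6 \right)} + 106 v = 7 + 106 \cdot 18 = 7 + 1908 = 1915$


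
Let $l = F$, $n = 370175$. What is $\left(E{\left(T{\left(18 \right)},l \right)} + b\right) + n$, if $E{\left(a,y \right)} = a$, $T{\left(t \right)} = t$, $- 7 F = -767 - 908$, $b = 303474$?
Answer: $673667$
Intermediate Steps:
$F = \frac{1675}{7}$ ($F = - \frac{-767 - 908}{7} = \left(- \frac{1}{7}\right) \left(-1675\right) = \frac{1675}{7} \approx 239.29$)
$l = \frac{1675}{7} \approx 239.29$
$\left(E{\left(T{\left(18 \right)},l \right)} + b\right) + n = \left(18 + 303474\right) + 370175 = 303492 + 370175 = 673667$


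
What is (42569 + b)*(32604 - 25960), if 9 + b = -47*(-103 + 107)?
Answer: 281519568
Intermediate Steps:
b = -197 (b = -9 - 47*(-103 + 107) = -9 - 47*4 = -9 - 188 = -197)
(42569 + b)*(32604 - 25960) = (42569 - 197)*(32604 - 25960) = 42372*6644 = 281519568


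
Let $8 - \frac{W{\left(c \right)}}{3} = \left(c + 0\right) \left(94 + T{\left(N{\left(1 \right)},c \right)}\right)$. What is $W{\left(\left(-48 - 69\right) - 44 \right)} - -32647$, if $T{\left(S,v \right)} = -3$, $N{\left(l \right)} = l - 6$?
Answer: $76624$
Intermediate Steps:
$N{\left(l \right)} = -6 + l$ ($N{\left(l \right)} = l - 6 = -6 + l$)
$W{\left(c \right)} = 24 - 273 c$ ($W{\left(c \right)} = 24 - 3 \left(c + 0\right) \left(94 - 3\right) = 24 - 3 c 91 = 24 - 3 \cdot 91 c = 24 - 273 c$)
$W{\left(\left(-48 - 69\right) - 44 \right)} - -32647 = \left(24 - 273 \left(\left(-48 - 69\right) - 44\right)\right) - -32647 = \left(24 - 273 \left(-117 - 44\right)\right) + 32647 = \left(24 - -43953\right) + 32647 = \left(24 + 43953\right) + 32647 = 43977 + 32647 = 76624$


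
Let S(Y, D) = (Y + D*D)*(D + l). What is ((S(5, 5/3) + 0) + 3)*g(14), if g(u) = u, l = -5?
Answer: -8666/27 ≈ -320.96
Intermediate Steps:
S(Y, D) = (-5 + D)*(Y + D**2) (S(Y, D) = (Y + D*D)*(D - 5) = (Y + D**2)*(-5 + D) = (-5 + D)*(Y + D**2))
((S(5, 5/3) + 0) + 3)*g(14) = ((((5/3)**3 - 5*5 - 5*(5/3)**2 + (5/3)*5) + 0) + 3)*14 = ((((5*(1/3))**3 - 25 - 5*(5*(1/3))**2 + (5*(1/3))*5) + 0) + 3)*14 = ((((5/3)**3 - 25 - 5*(5/3)**2 + (5/3)*5) + 0) + 3)*14 = (((125/27 - 25 - 5*25/9 + 25/3) + 0) + 3)*14 = (((125/27 - 25 - 125/9 + 25/3) + 0) + 3)*14 = ((-700/27 + 0) + 3)*14 = (-700/27 + 3)*14 = -619/27*14 = -8666/27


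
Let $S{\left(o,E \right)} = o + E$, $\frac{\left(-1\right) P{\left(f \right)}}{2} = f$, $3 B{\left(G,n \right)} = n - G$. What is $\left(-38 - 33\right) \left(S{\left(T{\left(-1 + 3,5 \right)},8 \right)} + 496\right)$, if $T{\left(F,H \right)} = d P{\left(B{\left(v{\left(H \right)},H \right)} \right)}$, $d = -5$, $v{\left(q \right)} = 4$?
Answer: $- \frac{108062}{3} \approx -36021.0$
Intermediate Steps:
$B{\left(G,n \right)} = - \frac{G}{3} + \frac{n}{3}$ ($B{\left(G,n \right)} = \frac{n - G}{3} = - \frac{G}{3} + \frac{n}{3}$)
$P{\left(f \right)} = - 2 f$
$T{\left(F,H \right)} = - \frac{40}{3} + \frac{10 H}{3}$ ($T{\left(F,H \right)} = - 5 \left(- 2 \left(\left(- \frac{1}{3}\right) 4 + \frac{H}{3}\right)\right) = - 5 \left(- 2 \left(- \frac{4}{3} + \frac{H}{3}\right)\right) = - 5 \left(\frac{8}{3} - \frac{2 H}{3}\right) = - \frac{40}{3} + \frac{10 H}{3}$)
$S{\left(o,E \right)} = E + o$
$\left(-38 - 33\right) \left(S{\left(T{\left(-1 + 3,5 \right)},8 \right)} + 496\right) = \left(-38 - 33\right) \left(\left(8 + \left(- \frac{40}{3} + \frac{10}{3} \cdot 5\right)\right) + 496\right) = - 71 \left(\left(8 + \left(- \frac{40}{3} + \frac{50}{3}\right)\right) + 496\right) = - 71 \left(\left(8 + \frac{10}{3}\right) + 496\right) = - 71 \left(\frac{34}{3} + 496\right) = \left(-71\right) \frac{1522}{3} = - \frac{108062}{3}$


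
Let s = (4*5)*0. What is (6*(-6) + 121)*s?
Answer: 0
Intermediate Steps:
s = 0 (s = 20*0 = 0)
(6*(-6) + 121)*s = (6*(-6) + 121)*0 = (-36 + 121)*0 = 85*0 = 0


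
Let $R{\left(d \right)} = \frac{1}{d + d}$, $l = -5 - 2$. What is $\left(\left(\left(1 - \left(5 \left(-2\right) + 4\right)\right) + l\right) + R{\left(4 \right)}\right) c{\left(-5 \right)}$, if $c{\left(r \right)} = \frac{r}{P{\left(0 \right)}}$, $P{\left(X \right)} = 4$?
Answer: $- \frac{5}{32} \approx -0.15625$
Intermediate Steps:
$c{\left(r \right)} = \frac{r}{4}$
$l = -7$
$R{\left(d \right)} = \frac{1}{2 d}$
$\left(\left(\left(1 - \left(5 \left(-2\right) + 4\right)\right) + l\right) + R{\left(4 \right)}\right) c{\left(-5 \right)} = \left(\left(\left(1 - \left(5 \left(-2\right) + 4\right)\right) - 7\right) + \frac{1}{2 \cdot 4}\right) \frac{1}{4} \left(-5\right) = \left(\left(\left(1 - \left(-10 + 4\right)\right) - 7\right) + \frac{1}{2} \cdot \frac{1}{4}\right) \left(- \frac{5}{4}\right) = \left(\left(\left(1 - -6\right) - 7\right) + \frac{1}{8}\right) \left(- \frac{5}{4}\right) = \left(\left(\left(1 + 6\right) - 7\right) + \frac{1}{8}\right) \left(- \frac{5}{4}\right) = \left(\left(7 - 7\right) + \frac{1}{8}\right) \left(- \frac{5}{4}\right) = \left(0 + \frac{1}{8}\right) \left(- \frac{5}{4}\right) = \frac{1}{8} \left(- \frac{5}{4}\right) = - \frac{5}{32}$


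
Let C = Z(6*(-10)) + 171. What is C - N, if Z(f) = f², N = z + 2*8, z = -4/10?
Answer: 18777/5 ≈ 3755.4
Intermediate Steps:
z = -⅖ (z = -4*⅒ = -⅖ ≈ -0.40000)
N = 78/5 (N = -⅖ + 2*8 = -⅖ + 16 = 78/5 ≈ 15.600)
C = 3771 (C = (6*(-10))² + 171 = (-60)² + 171 = 3600 + 171 = 3771)
C - N = 3771 - 1*78/5 = 3771 - 78/5 = 18777/5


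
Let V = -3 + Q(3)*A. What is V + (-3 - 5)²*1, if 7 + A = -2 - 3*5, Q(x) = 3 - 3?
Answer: 61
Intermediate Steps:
Q(x) = 0
A = -24 (A = -7 + (-2 - 3*5) = -7 + (-2 - 15) = -7 - 17 = -24)
V = -3 (V = -3 + 0*(-24) = -3 + 0 = -3)
V + (-3 - 5)²*1 = -3 + (-3 - 5)²*1 = -3 + (-8)²*1 = -3 + 64*1 = -3 + 64 = 61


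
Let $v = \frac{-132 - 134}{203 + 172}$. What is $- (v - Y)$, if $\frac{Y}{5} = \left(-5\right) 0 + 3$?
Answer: $\frac{5891}{375} \approx 15.709$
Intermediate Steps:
$Y = 15$ ($Y = 5 \left(\left(-5\right) 0 + 3\right) = 5 \left(0 + 3\right) = 5 \cdot 3 = 15$)
$v = - \frac{266}{375} \approx -0.70933$
$- (v - Y) = - (- \frac{266}{375} - 15) = \left(-1\right) \left(- \frac{5891}{375}\right) = \frac{5891}{375}$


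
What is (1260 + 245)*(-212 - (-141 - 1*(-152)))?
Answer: -335615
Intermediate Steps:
(1260 + 245)*(-212 - (-141 - 1*(-152))) = 1505*(-212 - (-141 + 152)) = 1505*(-212 - 1*11) = 1505*(-212 - 11) = 1505*(-223) = -335615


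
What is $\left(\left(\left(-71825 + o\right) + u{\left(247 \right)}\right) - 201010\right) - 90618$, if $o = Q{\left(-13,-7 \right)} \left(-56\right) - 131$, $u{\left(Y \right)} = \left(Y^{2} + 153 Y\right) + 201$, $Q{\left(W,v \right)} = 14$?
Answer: $-265367$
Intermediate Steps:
$u{\left(Y \right)} = 201 + Y^{2} + 153 Y$
$o = -915$ ($o = 14 \left(-56\right) - 131 = -784 - 131 = -915$)
$\left(\left(\left(-71825 + o\right) + u{\left(247 \right)}\right) - 201010\right) - 90618 = \left(\left(\left(-71825 - 915\right) + \left(201 + 247^{2} + 153 \cdot 247\right)\right) - 201010\right) - 90618 = \left(\left(-72740 + \left(201 + 61009 + 37791\right)\right) - 201010\right) - 90618 = \left(\left(-72740 + 99001\right) - 201010\right) - 90618 = \left(26261 - 201010\right) - 90618 = -174749 - 90618 = -265367$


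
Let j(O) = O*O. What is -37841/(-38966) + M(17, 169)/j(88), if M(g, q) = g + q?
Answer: 75072095/75438176 ≈ 0.99515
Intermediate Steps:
j(O) = O²
-37841/(-38966) + M(17, 169)/j(88) = -37841/(-38966) + (17 + 169)/(88²) = -37841*(-1/38966) + 186/7744 = 37841/38966 + 186*(1/7744) = 37841/38966 + 93/3872 = 75072095/75438176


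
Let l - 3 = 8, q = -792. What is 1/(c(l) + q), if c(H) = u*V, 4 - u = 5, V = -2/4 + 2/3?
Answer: -6/4753 ≈ -0.0012624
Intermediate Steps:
l = 11 (l = 3 + 8 = 11)
V = ⅙ (V = -2*¼ + 2*(⅓) = -½ + ⅔ = ⅙ ≈ 0.16667)
u = -1 (u = 4 - 1*5 = 4 - 5 = -1)
c(H) = -⅙ (c(H) = -1*⅙ = -⅙)
1/(c(l) + q) = 1/(-⅙ - 792) = 1/(-4753/6) = -6/4753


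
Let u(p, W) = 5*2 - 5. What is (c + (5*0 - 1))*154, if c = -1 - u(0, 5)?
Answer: -1078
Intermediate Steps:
u(p, W) = 5 (u(p, W) = 10 - 5 = 5)
c = -6 (c = -1 - 1*5 = -1 - 5 = -6)
(c + (5*0 - 1))*154 = (-6 + (5*0 - 1))*154 = (-6 + (0 - 1))*154 = (-6 - 1)*154 = -7*154 = -1078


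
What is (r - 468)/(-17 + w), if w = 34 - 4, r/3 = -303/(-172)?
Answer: -79587/2236 ≈ -35.593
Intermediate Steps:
r = 909/172 (r = 3*(-303/(-172)) = 3*(-303*(-1/172)) = 3*(303/172) = 909/172 ≈ 5.2849)
w = 30
(r - 468)/(-17 + w) = (909/172 - 468)/(-17 + 30) = -79587/172/13 = -79587/172*1/13 = -79587/2236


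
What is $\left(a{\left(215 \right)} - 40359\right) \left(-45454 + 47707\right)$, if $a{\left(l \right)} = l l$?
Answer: $13216098$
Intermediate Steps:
$a{\left(l \right)} = l^{2}$
$\left(a{\left(215 \right)} - 40359\right) \left(-45454 + 47707\right) = \left(215^{2} - 40359\right) \left(-45454 + 47707\right) = \left(46225 - 40359\right) 2253 = 5866 \cdot 2253 = 13216098$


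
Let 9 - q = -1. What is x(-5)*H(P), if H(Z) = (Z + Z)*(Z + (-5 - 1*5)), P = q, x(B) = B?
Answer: 0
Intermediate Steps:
q = 10 (q = 9 - 1*(-1) = 9 + 1 = 10)
P = 10
H(Z) = 2*Z*(-10 + Z) (H(Z) = (2*Z)*(Z + (-5 - 5)) = (2*Z)*(Z - 10) = (2*Z)*(-10 + Z) = 2*Z*(-10 + Z))
x(-5)*H(P) = -10*10*(-10 + 10) = -10*10*0 = -5*0 = 0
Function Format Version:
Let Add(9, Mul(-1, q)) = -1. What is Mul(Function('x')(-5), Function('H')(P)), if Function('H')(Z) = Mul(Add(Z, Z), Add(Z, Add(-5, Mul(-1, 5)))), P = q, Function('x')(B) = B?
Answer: 0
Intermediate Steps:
q = 10 (q = Add(9, Mul(-1, -1)) = Add(9, 1) = 10)
P = 10
Function('H')(Z) = Mul(2, Z, Add(-10, Z)) (Function('H')(Z) = Mul(Mul(2, Z), Add(Z, Add(-5, -5))) = Mul(Mul(2, Z), Add(Z, -10)) = Mul(Mul(2, Z), Add(-10, Z)) = Mul(2, Z, Add(-10, Z)))
Mul(Function('x')(-5), Function('H')(P)) = Mul(-5, Mul(2, 10, Add(-10, 10))) = Mul(-5, Mul(2, 10, 0)) = Mul(-5, 0) = 0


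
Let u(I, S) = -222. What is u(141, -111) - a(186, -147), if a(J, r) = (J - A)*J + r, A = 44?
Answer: -26487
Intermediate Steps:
a(J, r) = r + J*(-44 + J) (a(J, r) = (J - 1*44)*J + r = (J - 44)*J + r = (-44 + J)*J + r = J*(-44 + J) + r = r + J*(-44 + J))
u(141, -111) - a(186, -147) = -222 - (-147 + 186**2 - 44*186) = -222 - (-147 + 34596 - 8184) = -222 - 1*26265 = -222 - 26265 = -26487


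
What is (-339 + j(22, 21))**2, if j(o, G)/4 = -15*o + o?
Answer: 2468041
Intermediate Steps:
j(o, G) = -56*o (j(o, G) = 4*(-15*o + o) = 4*(-14*o) = -56*o)
(-339 + j(22, 21))**2 = (-339 - 56*22)**2 = (-339 - 1232)**2 = (-1571)**2 = 2468041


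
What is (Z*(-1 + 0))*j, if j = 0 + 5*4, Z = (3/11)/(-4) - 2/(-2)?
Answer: -205/11 ≈ -18.636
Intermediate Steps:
Z = 41/44 (Z = (3*(1/11))*(-¼) - 2*(-½) = (3/11)*(-¼) + 1 = -3/44 + 1 = 41/44 ≈ 0.93182)
j = 20 (j = 0 + 20 = 20)
(Z*(-1 + 0))*j = (41*(-1 + 0)/44)*20 = ((41/44)*(-1))*20 = -41/44*20 = -205/11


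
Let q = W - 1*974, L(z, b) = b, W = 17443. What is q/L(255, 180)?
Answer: 16469/180 ≈ 91.494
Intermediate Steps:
q = 16469 (q = 17443 - 1*974 = 17443 - 974 = 16469)
q/L(255, 180) = 16469/180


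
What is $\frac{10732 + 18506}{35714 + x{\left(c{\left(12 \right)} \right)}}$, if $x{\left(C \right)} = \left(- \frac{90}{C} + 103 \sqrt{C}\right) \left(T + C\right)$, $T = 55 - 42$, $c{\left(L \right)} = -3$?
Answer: $\frac{263244333}{325047724} - \frac{7528785 i \sqrt{3}}{325047724} \approx 0.80986 - 0.040118 i$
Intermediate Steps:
$T = 13$
$x{\left(C \right)} = \left(13 + C\right) \left(- \frac{90}{C} + 103 \sqrt{C}\right)$ ($x{\left(C \right)} = \left(- \frac{90}{C} + 103 \sqrt{C}\right) \left(13 + C\right) = \left(13 + C\right) \left(- \frac{90}{C} + 103 \sqrt{C}\right)$)
$\frac{10732 + 18506}{35714 + x{\left(c{\left(12 \right)} \right)}} = \frac{10732 + 18506}{35714 + \left(-90 - \frac{1170}{-3} + 103 \left(-3\right)^{\frac{3}{2}} + 1339 \sqrt{-3}\right)} = \frac{29238}{35714 + \left(-90 - -390 + 103 \left(- 3 i \sqrt{3}\right) + 1339 i \sqrt{3}\right)} = \frac{29238}{35714 + \left(-90 + 390 - 309 i \sqrt{3} + 1339 i \sqrt{3}\right)} = \frac{29238}{35714 + \left(300 + 1030 i \sqrt{3}\right)} = \frac{29238}{36014 + 1030 i \sqrt{3}}$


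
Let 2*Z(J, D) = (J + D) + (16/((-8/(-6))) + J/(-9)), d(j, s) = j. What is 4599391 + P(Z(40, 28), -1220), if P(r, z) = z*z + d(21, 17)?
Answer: 6087812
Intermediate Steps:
Z(J, D) = 6 + D/2 + 4*J/9 (Z(J, D) = ((J + D) + (16/((-8/(-6))) + J/(-9)))/2 = ((D + J) + (16/((-8*(-⅙))) + J*(-⅑)))/2 = ((D + J) + (16/(4/3) - J/9))/2 = ((D + J) + (16*(¾) - J/9))/2 = ((D + J) + (12 - J/9))/2 = (12 + D + 8*J/9)/2 = 6 + D/2 + 4*J/9)
P(r, z) = 21 + z² (P(r, z) = z*z + 21 = z² + 21 = 21 + z²)
4599391 + P(Z(40, 28), -1220) = 4599391 + (21 + (-1220)²) = 4599391 + (21 + 1488400) = 4599391 + 1488421 = 6087812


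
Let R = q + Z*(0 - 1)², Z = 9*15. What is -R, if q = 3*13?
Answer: -174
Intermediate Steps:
Z = 135
q = 39
R = 174 (R = 39 + 135*(0 - 1)² = 39 + 135*(-1)² = 39 + 135*1 = 39 + 135 = 174)
-R = -1*174 = -174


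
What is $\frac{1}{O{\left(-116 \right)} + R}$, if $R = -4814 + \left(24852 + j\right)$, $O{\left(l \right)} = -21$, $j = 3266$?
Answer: $\frac{1}{23283} \approx 4.295 \cdot 10^{-5}$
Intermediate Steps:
$R = 23304$ ($R = -4814 + \left(24852 + 3266\right) = -4814 + 28118 = 23304$)
$\frac{1}{O{\left(-116 \right)} + R} = \frac{1}{-21 + 23304} = \frac{1}{23283}$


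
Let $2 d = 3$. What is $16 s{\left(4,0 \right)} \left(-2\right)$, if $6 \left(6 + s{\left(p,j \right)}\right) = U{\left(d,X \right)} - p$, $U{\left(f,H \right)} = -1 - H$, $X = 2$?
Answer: $\frac{688}{3} \approx 229.33$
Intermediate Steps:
$d = \frac{3}{2}$ ($d = \frac{1}{2} \cdot 3 = \frac{3}{2} \approx 1.5$)
$s{\left(p,j \right)} = - \frac{13}{2} - \frac{p}{6}$ ($s{\left(p,j \right)} = -6 + \frac{\left(-1 - 2\right) - p}{6} = -6 + \frac{-3 - p}{6} = -6 - \left(\frac{1}{2} + \frac{p}{6}\right) = - \frac{13}{2} - \frac{p}{6}$)
$16 s{\left(4,0 \right)} \left(-2\right) = 16 \left(- \frac{13}{2} - \frac{2}{3}\right) \left(-2\right) = 16 \left(- \frac{43}{6}\right) \left(-2\right) = \left(- \frac{344}{3}\right) \left(-2\right) = \frac{688}{3}$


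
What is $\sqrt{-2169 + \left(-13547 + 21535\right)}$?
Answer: $23 \sqrt{11} \approx 76.282$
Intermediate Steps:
$\sqrt{-2169 + \left(-13547 + 21535\right)} = \sqrt{-2169 + 7988} = \sqrt{5819} = 23 \sqrt{11}$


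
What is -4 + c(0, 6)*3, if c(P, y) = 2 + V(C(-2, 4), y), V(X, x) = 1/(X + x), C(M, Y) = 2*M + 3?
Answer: 13/5 ≈ 2.6000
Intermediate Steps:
C(M, Y) = 3 + 2*M
c(P, y) = 2 + 1/(-1 + y) (c(P, y) = 2 + 1/((3 + 2*(-2)) + y) = 2 + 1/((3 - 4) + y) = 2 + 1/(-1 + y))
-4 + c(0, 6)*3 = -4 + ((-1 + 2*6)/(-1 + 6))*3 = -4 + ((-1 + 12)/5)*3 = -4 + ((⅕)*11)*3 = -4 + (11/5)*3 = -4 + 33/5 = 13/5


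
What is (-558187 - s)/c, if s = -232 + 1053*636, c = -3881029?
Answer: 1227663/3881029 ≈ 0.31632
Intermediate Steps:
s = 669476 (s = -232 + 669708 = 669476)
(-558187 - s)/c = (-558187 - 1*669476)/(-3881029) = (-558187 - 669476)*(-1/3881029) = -1227663*(-1/3881029) = 1227663/3881029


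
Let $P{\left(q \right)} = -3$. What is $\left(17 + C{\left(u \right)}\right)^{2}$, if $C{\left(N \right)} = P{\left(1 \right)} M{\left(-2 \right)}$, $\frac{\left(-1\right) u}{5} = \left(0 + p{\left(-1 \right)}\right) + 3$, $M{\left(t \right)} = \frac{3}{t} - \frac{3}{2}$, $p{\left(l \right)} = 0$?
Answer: $676$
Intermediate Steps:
$M{\left(t \right)} = - \frac{3}{2} + \frac{3}{t}$ ($M{\left(t \right)} = \frac{3}{t} - \frac{3}{2} = - \frac{3}{2} + \frac{3}{t}$)
$u = -15$ ($u = - 5 \left(\left(0 + 0\right) + 3\right) = - 5 \left(0 + 3\right) = \left(-5\right) 3 = -15$)
$C{\left(N \right)} = 9$ ($C{\left(N \right)} = - 3 \left(- \frac{3}{2} + \frac{3}{-2}\right) = - 3 \left(- \frac{3}{2} + 3 \left(- \frac{1}{2}\right)\right) = - 3 \left(- \frac{3}{2} - \frac{3}{2}\right) = \left(-3\right) \left(-3\right) = 9$)
$\left(17 + C{\left(u \right)}\right)^{2} = \left(17 + 9\right)^{2} = 26^{2} = 676$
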